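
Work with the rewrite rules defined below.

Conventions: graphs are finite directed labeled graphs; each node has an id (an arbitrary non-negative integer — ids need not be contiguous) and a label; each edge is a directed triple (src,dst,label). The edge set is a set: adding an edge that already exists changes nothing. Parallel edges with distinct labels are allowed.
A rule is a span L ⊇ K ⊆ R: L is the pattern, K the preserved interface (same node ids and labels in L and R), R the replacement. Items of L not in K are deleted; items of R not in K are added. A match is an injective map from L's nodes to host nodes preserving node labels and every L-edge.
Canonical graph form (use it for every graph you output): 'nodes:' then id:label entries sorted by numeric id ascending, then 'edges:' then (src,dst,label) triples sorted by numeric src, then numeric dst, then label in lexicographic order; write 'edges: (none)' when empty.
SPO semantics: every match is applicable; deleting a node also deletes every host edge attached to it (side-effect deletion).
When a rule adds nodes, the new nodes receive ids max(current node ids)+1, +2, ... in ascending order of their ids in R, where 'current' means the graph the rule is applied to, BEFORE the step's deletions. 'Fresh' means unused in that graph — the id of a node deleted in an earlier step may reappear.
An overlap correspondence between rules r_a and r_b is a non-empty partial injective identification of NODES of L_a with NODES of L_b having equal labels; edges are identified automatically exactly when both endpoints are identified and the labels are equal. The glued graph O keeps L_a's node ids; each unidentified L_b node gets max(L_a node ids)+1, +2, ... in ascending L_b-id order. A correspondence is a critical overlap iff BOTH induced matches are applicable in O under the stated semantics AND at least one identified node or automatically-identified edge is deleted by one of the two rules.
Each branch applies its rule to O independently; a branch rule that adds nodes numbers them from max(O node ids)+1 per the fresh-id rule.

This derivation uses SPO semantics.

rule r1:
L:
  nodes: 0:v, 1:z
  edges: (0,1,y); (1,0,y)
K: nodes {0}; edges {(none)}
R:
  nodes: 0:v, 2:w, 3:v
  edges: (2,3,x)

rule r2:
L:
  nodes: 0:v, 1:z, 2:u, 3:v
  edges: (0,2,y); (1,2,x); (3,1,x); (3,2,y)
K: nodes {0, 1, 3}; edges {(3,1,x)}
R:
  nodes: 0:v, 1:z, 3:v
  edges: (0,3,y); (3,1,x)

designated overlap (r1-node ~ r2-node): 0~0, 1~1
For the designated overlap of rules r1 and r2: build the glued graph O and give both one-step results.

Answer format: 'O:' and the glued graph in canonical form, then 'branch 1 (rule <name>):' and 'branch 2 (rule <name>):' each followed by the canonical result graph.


O:
nodes: 0:v, 1:z, 2:u, 3:v
edges: (0,1,y); (0,2,y); (1,0,y); (1,2,x); (3,1,x); (3,2,y)
branch 1 (rule r1):
nodes: 0:v, 2:u, 3:v, 4:w, 5:v
edges: (0,2,y); (3,2,y); (4,5,x)
branch 2 (rule r2):
nodes: 0:v, 1:z, 3:v
edges: (0,1,y); (0,3,y); (1,0,y); (3,1,x)


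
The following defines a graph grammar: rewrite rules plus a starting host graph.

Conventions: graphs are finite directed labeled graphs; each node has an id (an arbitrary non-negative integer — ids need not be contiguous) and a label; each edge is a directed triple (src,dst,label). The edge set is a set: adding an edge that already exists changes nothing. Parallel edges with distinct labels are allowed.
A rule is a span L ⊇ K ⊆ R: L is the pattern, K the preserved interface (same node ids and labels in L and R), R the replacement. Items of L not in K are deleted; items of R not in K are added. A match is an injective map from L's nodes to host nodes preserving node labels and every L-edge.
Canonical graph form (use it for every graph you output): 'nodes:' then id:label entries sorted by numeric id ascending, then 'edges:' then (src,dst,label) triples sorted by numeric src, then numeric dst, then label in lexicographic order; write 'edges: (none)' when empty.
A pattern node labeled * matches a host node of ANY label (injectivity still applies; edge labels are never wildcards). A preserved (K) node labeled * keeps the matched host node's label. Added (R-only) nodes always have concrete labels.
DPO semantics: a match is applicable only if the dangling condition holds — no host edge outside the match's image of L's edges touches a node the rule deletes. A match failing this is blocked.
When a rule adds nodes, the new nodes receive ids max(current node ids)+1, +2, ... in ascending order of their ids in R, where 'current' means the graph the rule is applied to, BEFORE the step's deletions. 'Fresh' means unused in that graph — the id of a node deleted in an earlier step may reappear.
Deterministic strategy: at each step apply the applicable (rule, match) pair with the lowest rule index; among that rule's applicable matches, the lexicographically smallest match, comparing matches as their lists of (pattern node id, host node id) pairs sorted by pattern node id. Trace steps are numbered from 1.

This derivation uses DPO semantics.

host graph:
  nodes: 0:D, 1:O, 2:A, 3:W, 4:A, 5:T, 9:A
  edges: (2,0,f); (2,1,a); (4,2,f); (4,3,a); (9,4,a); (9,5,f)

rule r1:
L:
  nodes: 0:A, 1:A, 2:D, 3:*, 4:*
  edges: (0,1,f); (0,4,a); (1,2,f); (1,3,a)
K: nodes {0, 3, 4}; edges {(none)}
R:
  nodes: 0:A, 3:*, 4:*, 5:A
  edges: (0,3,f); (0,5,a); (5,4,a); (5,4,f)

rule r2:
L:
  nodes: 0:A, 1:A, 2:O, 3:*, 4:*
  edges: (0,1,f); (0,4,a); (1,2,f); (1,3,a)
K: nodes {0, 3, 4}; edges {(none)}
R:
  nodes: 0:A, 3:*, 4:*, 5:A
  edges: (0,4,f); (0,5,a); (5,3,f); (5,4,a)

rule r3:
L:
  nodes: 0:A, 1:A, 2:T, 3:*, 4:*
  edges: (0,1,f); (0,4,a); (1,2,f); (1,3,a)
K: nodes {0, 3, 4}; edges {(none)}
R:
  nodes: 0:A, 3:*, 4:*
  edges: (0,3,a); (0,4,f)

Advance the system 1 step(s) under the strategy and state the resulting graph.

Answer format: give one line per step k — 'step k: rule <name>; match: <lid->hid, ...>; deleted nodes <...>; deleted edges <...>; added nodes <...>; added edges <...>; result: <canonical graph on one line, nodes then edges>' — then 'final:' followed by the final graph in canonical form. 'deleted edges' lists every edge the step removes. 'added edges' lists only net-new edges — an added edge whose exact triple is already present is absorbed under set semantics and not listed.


step 1: rule r1; match: 0->4, 1->2, 2->0, 3->1, 4->3; deleted nodes 0, 2; deleted edges (2,0,f); (2,1,a); (4,2,f); (4,3,a); added nodes 10; added edges (4,1,f); (4,10,a); (10,3,a); (10,3,f); result: nodes: 1:O, 3:W, 4:A, 5:T, 9:A, 10:A edges: (4,1,f); (4,10,a); (9,4,a); (9,5,f); (10,3,a); (10,3,f)
final:
nodes: 1:O, 3:W, 4:A, 5:T, 9:A, 10:A
edges: (4,1,f); (4,10,a); (9,4,a); (9,5,f); (10,3,a); (10,3,f)


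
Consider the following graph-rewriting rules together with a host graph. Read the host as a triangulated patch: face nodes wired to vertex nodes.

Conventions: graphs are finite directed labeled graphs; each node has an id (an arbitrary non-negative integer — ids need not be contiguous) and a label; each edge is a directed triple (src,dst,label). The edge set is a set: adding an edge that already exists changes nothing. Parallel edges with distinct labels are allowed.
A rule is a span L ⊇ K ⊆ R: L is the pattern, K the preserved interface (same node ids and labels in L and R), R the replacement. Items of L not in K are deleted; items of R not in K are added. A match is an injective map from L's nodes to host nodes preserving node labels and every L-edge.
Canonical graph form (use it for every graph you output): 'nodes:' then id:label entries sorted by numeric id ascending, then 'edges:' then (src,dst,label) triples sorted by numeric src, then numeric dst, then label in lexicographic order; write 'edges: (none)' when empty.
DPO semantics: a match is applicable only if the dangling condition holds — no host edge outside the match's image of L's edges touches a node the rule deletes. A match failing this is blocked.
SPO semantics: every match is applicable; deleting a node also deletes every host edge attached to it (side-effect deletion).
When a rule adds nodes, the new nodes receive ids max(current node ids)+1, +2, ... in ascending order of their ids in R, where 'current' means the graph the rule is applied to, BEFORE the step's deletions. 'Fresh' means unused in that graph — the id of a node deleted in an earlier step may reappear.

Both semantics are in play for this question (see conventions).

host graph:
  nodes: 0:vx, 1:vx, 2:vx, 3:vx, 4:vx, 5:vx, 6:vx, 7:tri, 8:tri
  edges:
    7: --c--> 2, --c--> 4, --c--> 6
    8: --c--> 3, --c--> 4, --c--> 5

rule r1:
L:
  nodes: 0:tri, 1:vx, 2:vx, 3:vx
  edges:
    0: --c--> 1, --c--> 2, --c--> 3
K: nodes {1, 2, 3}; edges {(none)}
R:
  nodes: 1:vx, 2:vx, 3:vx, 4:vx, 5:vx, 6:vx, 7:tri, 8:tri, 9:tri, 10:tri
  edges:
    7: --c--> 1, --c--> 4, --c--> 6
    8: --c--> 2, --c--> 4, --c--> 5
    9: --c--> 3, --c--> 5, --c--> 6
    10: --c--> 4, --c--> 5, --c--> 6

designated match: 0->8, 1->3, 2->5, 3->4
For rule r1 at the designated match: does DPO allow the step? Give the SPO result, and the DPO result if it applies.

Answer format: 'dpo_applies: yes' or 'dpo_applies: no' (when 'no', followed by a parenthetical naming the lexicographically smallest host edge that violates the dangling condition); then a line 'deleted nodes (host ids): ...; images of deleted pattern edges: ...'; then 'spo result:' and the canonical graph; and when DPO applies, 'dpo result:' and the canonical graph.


dpo_applies: yes
deleted nodes (host ids): 8; images of deleted pattern edges: (8,3,c); (8,4,c); (8,5,c)
spo result:
nodes: 0:vx, 1:vx, 2:vx, 3:vx, 4:vx, 5:vx, 6:vx, 7:tri, 9:vx, 10:vx, 11:vx, 12:tri, 13:tri, 14:tri, 15:tri
edges: (7,2,c); (7,4,c); (7,6,c); (12,3,c); (12,9,c); (12,11,c); (13,5,c); (13,9,c); (13,10,c); (14,4,c); (14,10,c); (14,11,c); (15,9,c); (15,10,c); (15,11,c)
dpo result:
nodes: 0:vx, 1:vx, 2:vx, 3:vx, 4:vx, 5:vx, 6:vx, 7:tri, 9:vx, 10:vx, 11:vx, 12:tri, 13:tri, 14:tri, 15:tri
edges: (7,2,c); (7,4,c); (7,6,c); (12,3,c); (12,9,c); (12,11,c); (13,5,c); (13,9,c); (13,10,c); (14,4,c); (14,10,c); (14,11,c); (15,9,c); (15,10,c); (15,11,c)


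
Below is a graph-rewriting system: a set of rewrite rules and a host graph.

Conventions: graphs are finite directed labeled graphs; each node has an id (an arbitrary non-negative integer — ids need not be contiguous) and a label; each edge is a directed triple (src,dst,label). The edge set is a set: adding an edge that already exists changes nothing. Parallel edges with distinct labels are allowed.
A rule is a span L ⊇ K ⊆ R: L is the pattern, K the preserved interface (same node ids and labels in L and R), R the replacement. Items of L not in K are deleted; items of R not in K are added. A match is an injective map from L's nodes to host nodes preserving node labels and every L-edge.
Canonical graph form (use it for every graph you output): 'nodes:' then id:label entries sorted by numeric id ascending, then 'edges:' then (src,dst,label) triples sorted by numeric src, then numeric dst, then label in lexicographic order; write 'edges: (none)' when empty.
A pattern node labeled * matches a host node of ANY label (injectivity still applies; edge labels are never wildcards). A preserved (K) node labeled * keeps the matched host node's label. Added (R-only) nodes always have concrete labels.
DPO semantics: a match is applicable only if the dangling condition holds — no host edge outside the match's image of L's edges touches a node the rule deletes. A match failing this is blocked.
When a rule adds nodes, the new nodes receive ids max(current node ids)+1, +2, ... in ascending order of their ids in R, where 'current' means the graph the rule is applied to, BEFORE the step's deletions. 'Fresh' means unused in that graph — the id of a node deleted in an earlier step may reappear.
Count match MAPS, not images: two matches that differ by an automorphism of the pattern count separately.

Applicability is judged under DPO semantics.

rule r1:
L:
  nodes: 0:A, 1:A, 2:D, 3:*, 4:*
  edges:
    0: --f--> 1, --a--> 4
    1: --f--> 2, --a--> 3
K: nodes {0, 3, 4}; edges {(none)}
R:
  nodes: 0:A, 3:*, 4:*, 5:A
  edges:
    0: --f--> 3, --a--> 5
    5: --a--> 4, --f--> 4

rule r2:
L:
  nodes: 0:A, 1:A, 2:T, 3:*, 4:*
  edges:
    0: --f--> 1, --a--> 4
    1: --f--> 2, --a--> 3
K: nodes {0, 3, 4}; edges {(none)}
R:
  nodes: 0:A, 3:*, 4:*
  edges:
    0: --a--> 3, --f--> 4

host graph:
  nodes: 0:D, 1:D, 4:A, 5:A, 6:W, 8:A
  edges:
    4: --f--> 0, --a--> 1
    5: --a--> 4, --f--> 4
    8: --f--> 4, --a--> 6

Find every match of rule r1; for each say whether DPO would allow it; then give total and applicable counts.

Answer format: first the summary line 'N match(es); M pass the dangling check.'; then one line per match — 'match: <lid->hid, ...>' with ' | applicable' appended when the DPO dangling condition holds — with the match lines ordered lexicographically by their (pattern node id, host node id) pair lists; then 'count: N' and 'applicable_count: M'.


1 match(es); 0 pass the dangling check.
match: 0->8, 1->4, 2->0, 3->1, 4->6
count: 1
applicable_count: 0


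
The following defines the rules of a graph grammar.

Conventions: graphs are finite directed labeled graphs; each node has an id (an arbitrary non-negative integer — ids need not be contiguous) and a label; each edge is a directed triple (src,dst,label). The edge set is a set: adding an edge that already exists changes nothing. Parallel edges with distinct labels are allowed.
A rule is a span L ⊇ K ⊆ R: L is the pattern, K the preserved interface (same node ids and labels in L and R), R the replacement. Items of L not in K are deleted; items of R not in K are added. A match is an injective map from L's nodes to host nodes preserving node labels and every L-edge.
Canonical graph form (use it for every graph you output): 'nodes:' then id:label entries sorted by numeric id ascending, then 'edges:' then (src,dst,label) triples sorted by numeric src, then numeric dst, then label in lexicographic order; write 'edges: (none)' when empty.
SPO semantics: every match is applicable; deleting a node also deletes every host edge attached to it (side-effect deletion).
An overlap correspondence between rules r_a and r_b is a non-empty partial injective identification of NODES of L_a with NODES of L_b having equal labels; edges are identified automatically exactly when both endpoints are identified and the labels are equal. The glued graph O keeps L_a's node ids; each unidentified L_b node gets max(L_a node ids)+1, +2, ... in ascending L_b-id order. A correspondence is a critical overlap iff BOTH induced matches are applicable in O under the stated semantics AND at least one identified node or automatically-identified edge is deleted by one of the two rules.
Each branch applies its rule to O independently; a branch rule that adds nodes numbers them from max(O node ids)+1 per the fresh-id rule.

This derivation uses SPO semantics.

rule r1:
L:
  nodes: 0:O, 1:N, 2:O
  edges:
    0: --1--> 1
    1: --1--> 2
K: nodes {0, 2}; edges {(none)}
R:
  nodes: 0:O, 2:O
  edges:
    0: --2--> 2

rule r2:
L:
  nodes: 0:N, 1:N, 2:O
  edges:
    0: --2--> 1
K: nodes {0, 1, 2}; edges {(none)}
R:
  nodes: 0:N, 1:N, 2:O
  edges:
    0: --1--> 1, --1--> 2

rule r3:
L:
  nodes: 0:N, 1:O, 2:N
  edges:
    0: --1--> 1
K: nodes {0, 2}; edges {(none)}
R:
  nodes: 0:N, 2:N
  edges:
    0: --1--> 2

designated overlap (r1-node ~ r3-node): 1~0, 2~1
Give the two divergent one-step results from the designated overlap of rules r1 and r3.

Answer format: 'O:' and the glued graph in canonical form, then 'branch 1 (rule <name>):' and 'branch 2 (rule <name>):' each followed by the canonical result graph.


O:
nodes: 0:O, 1:N, 2:O, 3:N
edges: (0,1,1); (1,2,1)
branch 1 (rule r1):
nodes: 0:O, 2:O, 3:N
edges: (0,2,2)
branch 2 (rule r3):
nodes: 0:O, 1:N, 3:N
edges: (0,1,1); (1,3,1)


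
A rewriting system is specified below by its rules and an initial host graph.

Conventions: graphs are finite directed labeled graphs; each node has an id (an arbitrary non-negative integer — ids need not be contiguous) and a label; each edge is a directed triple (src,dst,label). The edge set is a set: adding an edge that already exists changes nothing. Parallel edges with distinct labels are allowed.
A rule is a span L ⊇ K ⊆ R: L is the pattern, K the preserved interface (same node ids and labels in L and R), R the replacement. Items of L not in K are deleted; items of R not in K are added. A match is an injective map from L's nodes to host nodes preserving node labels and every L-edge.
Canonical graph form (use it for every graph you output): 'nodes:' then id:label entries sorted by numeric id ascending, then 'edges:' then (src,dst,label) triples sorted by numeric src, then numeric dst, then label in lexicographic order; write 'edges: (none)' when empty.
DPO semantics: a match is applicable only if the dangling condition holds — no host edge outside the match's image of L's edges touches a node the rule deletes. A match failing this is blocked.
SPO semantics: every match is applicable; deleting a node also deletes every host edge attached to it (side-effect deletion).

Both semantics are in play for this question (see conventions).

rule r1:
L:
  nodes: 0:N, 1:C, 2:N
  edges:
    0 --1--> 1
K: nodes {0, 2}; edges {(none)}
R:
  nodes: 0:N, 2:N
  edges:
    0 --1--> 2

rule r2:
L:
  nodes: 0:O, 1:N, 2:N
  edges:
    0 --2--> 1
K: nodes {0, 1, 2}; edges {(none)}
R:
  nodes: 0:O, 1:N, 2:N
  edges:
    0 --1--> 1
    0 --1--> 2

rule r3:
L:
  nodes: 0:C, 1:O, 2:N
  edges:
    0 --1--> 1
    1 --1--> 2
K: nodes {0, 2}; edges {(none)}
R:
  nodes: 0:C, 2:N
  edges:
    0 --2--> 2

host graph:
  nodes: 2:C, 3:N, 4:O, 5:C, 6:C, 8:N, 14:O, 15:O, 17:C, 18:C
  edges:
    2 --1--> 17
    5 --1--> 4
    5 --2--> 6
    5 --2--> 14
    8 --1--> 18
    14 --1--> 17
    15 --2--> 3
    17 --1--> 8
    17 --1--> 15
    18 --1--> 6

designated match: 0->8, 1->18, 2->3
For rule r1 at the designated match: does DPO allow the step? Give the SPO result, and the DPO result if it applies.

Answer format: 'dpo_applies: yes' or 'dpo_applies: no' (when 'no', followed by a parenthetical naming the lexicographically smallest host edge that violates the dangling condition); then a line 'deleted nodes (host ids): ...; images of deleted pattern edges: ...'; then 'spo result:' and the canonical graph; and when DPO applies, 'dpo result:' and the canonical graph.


dpo_applies: no
(the rule deletes node 18, which keeps host edge (18,6,1) outside the match image — the dangling condition fails, DPO blocks; SPO proceeds and side-deletes such edges)
deleted nodes (host ids): 18; images of deleted pattern edges: (8,18,1)
spo result:
nodes: 2:C, 3:N, 4:O, 5:C, 6:C, 8:N, 14:O, 15:O, 17:C
edges: (2,17,1); (5,4,1); (5,6,2); (5,14,2); (8,3,1); (14,17,1); (15,3,2); (17,8,1); (17,15,1)


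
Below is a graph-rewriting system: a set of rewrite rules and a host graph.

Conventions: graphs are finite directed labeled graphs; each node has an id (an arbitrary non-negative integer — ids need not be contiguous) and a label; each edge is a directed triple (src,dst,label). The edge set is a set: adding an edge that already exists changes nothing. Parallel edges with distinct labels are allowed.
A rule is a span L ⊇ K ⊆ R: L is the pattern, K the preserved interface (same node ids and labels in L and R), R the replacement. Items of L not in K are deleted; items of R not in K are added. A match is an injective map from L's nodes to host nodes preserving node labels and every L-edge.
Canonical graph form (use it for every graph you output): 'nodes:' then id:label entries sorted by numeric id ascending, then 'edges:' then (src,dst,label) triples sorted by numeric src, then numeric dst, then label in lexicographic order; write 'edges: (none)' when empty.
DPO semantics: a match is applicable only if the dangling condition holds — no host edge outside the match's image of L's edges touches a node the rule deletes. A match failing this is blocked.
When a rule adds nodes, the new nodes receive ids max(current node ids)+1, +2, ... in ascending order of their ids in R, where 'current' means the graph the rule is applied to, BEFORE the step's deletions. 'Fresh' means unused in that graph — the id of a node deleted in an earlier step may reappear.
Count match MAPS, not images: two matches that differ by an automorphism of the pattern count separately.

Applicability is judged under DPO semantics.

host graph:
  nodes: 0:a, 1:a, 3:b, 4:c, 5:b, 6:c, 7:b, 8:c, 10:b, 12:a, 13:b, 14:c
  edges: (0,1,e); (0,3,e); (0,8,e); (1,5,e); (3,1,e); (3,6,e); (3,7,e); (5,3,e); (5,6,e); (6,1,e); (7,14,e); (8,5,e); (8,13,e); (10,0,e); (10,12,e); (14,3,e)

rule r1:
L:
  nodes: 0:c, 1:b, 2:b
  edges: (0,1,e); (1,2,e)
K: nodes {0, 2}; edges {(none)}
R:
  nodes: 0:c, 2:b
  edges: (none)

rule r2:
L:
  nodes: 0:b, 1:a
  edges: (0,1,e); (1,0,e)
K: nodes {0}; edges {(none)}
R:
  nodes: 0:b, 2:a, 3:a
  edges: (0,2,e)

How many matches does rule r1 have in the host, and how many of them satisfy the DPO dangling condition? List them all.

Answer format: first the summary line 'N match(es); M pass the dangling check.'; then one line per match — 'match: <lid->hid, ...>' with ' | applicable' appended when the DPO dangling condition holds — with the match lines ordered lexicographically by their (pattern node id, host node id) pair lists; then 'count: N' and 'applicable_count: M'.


2 match(es); 0 pass the dangling check.
match: 0->8, 1->5, 2->3
match: 0->14, 1->3, 2->7
count: 2
applicable_count: 0


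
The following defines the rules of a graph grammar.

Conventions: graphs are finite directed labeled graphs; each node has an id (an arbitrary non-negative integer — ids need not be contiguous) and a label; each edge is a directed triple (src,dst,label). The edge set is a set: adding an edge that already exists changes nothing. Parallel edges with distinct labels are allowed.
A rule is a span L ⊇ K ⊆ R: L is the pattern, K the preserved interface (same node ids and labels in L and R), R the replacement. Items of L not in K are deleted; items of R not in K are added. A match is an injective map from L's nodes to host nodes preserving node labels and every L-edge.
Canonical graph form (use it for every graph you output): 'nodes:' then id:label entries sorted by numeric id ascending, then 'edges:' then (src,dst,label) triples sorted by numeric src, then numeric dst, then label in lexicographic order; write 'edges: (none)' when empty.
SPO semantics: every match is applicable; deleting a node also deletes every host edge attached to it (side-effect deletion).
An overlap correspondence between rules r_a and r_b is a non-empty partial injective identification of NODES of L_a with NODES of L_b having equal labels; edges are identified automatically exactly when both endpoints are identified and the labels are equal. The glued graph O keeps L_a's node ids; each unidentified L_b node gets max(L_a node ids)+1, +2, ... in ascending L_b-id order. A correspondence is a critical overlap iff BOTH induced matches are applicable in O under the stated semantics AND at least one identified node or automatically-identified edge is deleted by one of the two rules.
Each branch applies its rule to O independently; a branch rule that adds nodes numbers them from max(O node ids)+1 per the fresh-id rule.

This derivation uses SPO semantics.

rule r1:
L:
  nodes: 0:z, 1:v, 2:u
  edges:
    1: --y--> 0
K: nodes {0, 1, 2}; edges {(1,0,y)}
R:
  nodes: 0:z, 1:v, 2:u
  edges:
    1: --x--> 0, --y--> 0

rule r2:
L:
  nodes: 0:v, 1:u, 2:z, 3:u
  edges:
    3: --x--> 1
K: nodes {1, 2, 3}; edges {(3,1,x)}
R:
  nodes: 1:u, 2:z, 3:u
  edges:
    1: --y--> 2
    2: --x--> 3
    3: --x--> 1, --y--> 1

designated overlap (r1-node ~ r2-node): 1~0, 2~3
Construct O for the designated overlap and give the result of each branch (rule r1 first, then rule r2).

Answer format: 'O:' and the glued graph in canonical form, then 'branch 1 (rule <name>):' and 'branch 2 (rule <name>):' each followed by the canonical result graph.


O:
nodes: 0:z, 1:v, 2:u, 3:u, 4:z
edges: (1,0,y); (2,3,x)
branch 1 (rule r1):
nodes: 0:z, 1:v, 2:u, 3:u, 4:z
edges: (1,0,x); (1,0,y); (2,3,x)
branch 2 (rule r2):
nodes: 0:z, 2:u, 3:u, 4:z
edges: (2,3,x); (2,3,y); (3,4,y); (4,2,x)


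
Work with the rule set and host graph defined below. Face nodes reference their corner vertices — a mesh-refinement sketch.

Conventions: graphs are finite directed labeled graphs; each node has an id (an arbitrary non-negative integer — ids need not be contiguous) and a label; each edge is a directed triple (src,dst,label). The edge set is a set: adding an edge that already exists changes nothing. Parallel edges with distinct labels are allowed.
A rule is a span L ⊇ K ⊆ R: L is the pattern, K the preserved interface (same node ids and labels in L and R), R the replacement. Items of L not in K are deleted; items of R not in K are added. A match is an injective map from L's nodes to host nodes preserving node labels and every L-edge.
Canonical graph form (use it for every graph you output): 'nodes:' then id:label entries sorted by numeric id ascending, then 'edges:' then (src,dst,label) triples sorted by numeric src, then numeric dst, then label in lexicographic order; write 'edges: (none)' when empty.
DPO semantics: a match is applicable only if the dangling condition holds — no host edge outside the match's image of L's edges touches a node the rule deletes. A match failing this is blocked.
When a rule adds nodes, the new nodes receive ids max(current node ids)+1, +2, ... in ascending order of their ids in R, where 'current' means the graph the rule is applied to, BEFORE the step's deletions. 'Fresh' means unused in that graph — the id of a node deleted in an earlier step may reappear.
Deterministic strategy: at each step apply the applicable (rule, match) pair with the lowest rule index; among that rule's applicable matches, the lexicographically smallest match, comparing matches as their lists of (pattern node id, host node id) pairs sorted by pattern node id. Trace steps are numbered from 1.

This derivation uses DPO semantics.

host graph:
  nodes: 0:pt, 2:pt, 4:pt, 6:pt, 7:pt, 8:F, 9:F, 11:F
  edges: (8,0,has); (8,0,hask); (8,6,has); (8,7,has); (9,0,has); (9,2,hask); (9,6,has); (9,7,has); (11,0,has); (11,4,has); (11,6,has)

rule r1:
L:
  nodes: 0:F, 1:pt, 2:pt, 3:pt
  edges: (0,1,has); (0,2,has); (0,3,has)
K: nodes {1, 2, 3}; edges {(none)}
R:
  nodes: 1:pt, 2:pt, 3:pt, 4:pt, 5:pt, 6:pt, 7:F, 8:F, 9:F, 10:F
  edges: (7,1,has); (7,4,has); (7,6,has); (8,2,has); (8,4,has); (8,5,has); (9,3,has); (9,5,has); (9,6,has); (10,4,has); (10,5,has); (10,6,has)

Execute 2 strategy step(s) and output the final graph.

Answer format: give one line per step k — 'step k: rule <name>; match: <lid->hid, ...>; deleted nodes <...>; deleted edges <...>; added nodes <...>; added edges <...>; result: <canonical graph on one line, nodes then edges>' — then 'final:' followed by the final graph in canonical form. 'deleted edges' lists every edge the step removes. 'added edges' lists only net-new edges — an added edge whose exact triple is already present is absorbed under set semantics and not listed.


step 1: rule r1; match: 0->11, 1->0, 2->4, 3->6; deleted nodes 11; deleted edges (11,0,has); (11,4,has); (11,6,has); added nodes 12, 13, 14, 15, 16, 17, 18; added edges (15,0,has); (15,12,has); (15,14,has); (16,4,has); (16,12,has); (16,13,has); (17,6,has); (17,13,has); (17,14,has); (18,12,has); (18,13,has); (18,14,has); result: nodes: 0:pt, 2:pt, 4:pt, 6:pt, 7:pt, 8:F, 9:F, 12:pt, 13:pt, 14:pt, 15:F, 16:F, 17:F, 18:F edges: (8,0,has); (8,0,hask); (8,6,has); (8,7,has); (9,0,has); (9,2,hask); (9,6,has); (9,7,has); (15,0,has); (15,12,has); (15,14,has); (16,4,has); (16,12,has); (16,13,has); (17,6,has); (17,13,has); (17,14,has); (18,12,has); (18,13,has); (18,14,has)
step 2: rule r1; match: 0->15, 1->0, 2->12, 3->14; deleted nodes 15; deleted edges (15,0,has); (15,12,has); (15,14,has); added nodes 19, 20, 21, 22, 23, 24, 25; added edges (22,0,has); (22,19,has); (22,21,has); (23,12,has); (23,19,has); (23,20,has); (24,14,has); (24,20,has); (24,21,has); (25,19,has); (25,20,has); (25,21,has); result: nodes: 0:pt, 2:pt, 4:pt, 6:pt, 7:pt, 8:F, 9:F, 12:pt, 13:pt, 14:pt, 16:F, 17:F, 18:F, 19:pt, 20:pt, 21:pt, 22:F, 23:F, 24:F, 25:F edges: (8,0,has); (8,0,hask); (8,6,has); (8,7,has); (9,0,has); (9,2,hask); (9,6,has); (9,7,has); (16,4,has); (16,12,has); (16,13,has); (17,6,has); (17,13,has); (17,14,has); (18,12,has); (18,13,has); (18,14,has); (22,0,has); (22,19,has); (22,21,has); (23,12,has); (23,19,has); (23,20,has); (24,14,has); (24,20,has); (24,21,has); (25,19,has); (25,20,has); (25,21,has)
final:
nodes: 0:pt, 2:pt, 4:pt, 6:pt, 7:pt, 8:F, 9:F, 12:pt, 13:pt, 14:pt, 16:F, 17:F, 18:F, 19:pt, 20:pt, 21:pt, 22:F, 23:F, 24:F, 25:F
edges: (8,0,has); (8,0,hask); (8,6,has); (8,7,has); (9,0,has); (9,2,hask); (9,6,has); (9,7,has); (16,4,has); (16,12,has); (16,13,has); (17,6,has); (17,13,has); (17,14,has); (18,12,has); (18,13,has); (18,14,has); (22,0,has); (22,19,has); (22,21,has); (23,12,has); (23,19,has); (23,20,has); (24,14,has); (24,20,has); (24,21,has); (25,19,has); (25,20,has); (25,21,has)


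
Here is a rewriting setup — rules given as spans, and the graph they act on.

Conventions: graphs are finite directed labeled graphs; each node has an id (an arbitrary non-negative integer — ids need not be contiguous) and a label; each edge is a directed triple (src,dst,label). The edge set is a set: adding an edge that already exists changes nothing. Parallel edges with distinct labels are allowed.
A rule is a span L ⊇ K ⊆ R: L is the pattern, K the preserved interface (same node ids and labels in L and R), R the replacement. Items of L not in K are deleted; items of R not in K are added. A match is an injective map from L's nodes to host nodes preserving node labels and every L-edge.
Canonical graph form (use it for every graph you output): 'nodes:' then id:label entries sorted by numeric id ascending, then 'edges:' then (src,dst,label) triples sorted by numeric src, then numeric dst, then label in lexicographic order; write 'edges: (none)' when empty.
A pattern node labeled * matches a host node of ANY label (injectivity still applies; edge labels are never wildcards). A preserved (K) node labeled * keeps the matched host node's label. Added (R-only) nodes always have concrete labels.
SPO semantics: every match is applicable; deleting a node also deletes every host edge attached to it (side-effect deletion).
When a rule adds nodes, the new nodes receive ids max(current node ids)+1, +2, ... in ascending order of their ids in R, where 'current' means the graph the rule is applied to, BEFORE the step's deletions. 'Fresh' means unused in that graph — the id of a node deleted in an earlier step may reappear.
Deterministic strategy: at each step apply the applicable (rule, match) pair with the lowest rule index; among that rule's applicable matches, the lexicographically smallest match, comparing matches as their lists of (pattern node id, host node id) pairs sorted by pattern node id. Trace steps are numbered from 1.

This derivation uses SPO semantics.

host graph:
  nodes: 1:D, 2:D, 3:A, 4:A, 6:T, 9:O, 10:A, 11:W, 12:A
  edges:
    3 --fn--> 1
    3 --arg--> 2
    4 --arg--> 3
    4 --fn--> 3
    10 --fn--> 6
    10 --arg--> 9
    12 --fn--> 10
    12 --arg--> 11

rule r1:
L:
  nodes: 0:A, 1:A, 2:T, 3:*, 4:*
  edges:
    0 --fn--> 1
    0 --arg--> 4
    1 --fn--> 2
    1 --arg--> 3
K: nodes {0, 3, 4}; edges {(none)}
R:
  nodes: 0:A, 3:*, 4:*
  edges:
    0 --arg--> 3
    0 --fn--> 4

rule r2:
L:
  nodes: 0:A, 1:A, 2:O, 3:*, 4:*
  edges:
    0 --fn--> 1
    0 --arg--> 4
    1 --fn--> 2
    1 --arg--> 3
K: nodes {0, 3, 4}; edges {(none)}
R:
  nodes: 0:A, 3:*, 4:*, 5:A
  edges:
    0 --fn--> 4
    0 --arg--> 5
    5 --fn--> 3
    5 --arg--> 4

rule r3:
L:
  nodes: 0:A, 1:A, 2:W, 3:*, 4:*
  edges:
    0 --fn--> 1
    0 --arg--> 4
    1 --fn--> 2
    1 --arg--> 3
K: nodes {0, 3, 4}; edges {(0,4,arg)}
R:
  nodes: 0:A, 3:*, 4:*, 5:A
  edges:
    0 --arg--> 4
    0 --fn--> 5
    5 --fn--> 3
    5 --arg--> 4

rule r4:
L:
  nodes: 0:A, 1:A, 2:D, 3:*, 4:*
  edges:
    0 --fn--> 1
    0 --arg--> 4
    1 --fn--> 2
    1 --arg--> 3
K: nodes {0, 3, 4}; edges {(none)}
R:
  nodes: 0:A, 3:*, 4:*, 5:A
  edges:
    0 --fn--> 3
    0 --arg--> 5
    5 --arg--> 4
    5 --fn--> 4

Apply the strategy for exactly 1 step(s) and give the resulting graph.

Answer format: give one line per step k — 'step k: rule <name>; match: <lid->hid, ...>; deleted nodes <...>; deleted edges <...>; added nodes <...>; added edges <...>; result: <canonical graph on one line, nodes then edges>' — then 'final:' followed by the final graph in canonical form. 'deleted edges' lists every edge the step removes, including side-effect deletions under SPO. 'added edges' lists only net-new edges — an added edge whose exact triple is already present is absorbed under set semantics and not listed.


step 1: rule r1; match: 0->12, 1->10, 2->6, 3->9, 4->11; deleted nodes 6, 10; deleted edges (10,6,fn); (10,9,arg); (12,10,fn); (12,11,arg); added nodes (none); added edges (12,9,arg); (12,11,fn); result: nodes: 1:D, 2:D, 3:A, 4:A, 9:O, 11:W, 12:A edges: (3,1,fn); (3,2,arg); (4,3,arg); (4,3,fn); (12,9,arg); (12,11,fn)
final:
nodes: 1:D, 2:D, 3:A, 4:A, 9:O, 11:W, 12:A
edges: (3,1,fn); (3,2,arg); (4,3,arg); (4,3,fn); (12,9,arg); (12,11,fn)


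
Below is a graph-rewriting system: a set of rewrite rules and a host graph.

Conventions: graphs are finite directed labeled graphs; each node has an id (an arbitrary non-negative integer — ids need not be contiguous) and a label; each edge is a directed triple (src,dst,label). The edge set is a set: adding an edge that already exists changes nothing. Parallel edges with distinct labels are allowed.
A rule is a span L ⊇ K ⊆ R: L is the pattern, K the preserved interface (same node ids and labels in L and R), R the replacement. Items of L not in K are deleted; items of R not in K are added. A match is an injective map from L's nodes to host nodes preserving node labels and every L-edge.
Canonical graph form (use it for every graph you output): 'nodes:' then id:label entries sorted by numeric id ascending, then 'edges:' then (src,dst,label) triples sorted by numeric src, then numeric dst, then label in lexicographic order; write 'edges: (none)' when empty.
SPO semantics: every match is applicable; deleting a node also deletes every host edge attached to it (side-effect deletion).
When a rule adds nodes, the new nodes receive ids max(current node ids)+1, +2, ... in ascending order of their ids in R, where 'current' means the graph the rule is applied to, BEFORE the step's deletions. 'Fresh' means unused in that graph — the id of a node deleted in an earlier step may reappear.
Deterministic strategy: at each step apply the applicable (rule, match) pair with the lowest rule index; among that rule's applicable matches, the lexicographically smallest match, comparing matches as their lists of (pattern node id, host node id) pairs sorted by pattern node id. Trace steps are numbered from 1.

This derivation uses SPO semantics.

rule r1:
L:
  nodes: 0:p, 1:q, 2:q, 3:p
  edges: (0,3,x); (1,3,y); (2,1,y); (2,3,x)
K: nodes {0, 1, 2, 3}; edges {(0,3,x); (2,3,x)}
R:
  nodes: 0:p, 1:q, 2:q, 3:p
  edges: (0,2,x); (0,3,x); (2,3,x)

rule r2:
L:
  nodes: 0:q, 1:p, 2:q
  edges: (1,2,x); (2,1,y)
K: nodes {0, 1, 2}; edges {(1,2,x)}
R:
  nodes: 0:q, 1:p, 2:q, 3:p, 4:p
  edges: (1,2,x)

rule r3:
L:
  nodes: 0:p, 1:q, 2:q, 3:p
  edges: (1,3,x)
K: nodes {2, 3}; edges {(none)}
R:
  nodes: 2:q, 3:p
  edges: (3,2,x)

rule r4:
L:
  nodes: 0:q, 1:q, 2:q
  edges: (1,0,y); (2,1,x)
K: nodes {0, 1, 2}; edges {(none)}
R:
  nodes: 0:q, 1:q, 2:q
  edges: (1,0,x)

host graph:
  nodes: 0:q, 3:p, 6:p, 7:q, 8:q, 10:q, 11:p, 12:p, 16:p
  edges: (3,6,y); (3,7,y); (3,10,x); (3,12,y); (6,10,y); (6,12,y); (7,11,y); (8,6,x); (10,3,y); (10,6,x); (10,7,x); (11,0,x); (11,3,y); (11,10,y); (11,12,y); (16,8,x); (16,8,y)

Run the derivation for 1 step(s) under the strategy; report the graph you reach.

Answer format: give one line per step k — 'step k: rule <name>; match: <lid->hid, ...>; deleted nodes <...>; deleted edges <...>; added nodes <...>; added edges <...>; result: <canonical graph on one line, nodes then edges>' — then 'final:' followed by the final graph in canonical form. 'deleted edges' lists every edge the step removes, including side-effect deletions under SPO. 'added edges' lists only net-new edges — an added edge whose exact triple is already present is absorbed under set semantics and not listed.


step 1: rule r2; match: 0->0, 1->3, 2->10; deleted nodes (none); deleted edges (10,3,y); added nodes 17, 18; added edges (none); result: nodes: 0:q, 3:p, 6:p, 7:q, 8:q, 10:q, 11:p, 12:p, 16:p, 17:p, 18:p edges: (3,6,y); (3,7,y); (3,10,x); (3,12,y); (6,10,y); (6,12,y); (7,11,y); (8,6,x); (10,6,x); (10,7,x); (11,0,x); (11,3,y); (11,10,y); (11,12,y); (16,8,x); (16,8,y)
final:
nodes: 0:q, 3:p, 6:p, 7:q, 8:q, 10:q, 11:p, 12:p, 16:p, 17:p, 18:p
edges: (3,6,y); (3,7,y); (3,10,x); (3,12,y); (6,10,y); (6,12,y); (7,11,y); (8,6,x); (10,6,x); (10,7,x); (11,0,x); (11,3,y); (11,10,y); (11,12,y); (16,8,x); (16,8,y)


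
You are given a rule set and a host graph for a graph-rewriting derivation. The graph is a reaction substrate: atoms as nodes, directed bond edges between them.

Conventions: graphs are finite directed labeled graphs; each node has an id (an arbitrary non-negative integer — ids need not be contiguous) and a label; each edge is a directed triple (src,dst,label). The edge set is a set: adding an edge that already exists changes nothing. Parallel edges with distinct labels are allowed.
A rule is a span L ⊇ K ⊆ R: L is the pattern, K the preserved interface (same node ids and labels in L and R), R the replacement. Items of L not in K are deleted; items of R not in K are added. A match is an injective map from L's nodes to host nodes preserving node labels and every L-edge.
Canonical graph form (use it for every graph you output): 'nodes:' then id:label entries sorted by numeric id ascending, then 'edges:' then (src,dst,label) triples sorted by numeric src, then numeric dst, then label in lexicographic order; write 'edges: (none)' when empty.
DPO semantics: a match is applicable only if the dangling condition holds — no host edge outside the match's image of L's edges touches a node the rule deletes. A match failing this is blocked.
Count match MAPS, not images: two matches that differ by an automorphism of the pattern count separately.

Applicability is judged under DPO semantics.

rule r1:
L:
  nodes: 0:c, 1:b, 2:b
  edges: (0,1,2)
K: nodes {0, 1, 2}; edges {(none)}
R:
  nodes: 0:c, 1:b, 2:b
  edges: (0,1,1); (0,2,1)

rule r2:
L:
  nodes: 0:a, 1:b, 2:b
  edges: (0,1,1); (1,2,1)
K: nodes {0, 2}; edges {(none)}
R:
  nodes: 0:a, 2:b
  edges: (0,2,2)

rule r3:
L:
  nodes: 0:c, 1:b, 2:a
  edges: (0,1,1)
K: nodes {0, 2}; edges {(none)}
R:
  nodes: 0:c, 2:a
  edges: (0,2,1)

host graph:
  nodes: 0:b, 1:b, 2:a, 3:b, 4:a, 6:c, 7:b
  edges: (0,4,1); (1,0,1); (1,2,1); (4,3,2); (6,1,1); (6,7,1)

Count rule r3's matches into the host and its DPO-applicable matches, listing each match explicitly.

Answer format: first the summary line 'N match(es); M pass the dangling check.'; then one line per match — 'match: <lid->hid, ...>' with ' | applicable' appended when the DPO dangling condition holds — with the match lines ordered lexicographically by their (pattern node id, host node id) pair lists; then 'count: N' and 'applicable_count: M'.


4 match(es); 2 pass the dangling check.
match: 0->6, 1->1, 2->2
match: 0->6, 1->1, 2->4
match: 0->6, 1->7, 2->2 | applicable
match: 0->6, 1->7, 2->4 | applicable
count: 4
applicable_count: 2


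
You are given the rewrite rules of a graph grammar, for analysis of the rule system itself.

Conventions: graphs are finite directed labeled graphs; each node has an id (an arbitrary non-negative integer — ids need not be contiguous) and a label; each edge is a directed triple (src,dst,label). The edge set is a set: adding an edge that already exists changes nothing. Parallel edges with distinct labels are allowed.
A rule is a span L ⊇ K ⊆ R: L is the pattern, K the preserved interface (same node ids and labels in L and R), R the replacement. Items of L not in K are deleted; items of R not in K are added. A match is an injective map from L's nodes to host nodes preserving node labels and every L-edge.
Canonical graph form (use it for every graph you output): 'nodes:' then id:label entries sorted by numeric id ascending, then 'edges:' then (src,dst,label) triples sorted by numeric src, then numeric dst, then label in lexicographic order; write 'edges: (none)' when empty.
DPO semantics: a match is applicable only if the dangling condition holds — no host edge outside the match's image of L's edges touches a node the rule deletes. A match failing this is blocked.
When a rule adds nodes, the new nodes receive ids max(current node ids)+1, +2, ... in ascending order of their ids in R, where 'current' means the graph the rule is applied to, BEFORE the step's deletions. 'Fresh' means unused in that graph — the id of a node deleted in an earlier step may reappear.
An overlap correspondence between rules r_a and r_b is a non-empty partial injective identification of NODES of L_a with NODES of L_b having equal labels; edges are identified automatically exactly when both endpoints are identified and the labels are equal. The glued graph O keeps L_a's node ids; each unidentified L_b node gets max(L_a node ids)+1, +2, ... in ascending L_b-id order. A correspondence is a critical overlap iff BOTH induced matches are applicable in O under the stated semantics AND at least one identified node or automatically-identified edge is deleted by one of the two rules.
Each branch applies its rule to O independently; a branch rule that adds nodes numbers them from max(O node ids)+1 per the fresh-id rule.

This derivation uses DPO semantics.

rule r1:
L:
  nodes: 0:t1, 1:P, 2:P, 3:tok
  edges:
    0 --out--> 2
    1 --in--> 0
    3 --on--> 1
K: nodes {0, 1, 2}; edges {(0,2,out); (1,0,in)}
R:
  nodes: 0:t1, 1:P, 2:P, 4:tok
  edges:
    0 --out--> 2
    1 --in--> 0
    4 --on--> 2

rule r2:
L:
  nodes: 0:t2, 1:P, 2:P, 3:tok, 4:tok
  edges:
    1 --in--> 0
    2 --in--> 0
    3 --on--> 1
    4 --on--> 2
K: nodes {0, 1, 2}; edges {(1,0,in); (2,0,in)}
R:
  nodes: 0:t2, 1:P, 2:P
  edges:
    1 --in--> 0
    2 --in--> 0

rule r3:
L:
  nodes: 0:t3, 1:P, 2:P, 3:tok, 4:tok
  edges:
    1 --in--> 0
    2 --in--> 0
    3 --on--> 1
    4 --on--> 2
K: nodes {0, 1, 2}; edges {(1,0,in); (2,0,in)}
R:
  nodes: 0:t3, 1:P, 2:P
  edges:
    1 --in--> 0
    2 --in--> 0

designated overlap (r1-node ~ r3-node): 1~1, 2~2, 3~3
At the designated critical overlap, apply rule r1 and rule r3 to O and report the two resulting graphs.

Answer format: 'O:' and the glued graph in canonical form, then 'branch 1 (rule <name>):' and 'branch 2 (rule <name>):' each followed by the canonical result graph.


O:
nodes: 0:t1, 1:P, 2:P, 3:tok, 4:t3, 5:tok
edges: (0,2,out); (1,0,in); (1,4,in); (2,4,in); (3,1,on); (5,2,on)
branch 1 (rule r1):
nodes: 0:t1, 1:P, 2:P, 4:t3, 5:tok, 6:tok
edges: (0,2,out); (1,0,in); (1,4,in); (2,4,in); (5,2,on); (6,2,on)
branch 2 (rule r3):
nodes: 0:t1, 1:P, 2:P, 4:t3
edges: (0,2,out); (1,0,in); (1,4,in); (2,4,in)
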